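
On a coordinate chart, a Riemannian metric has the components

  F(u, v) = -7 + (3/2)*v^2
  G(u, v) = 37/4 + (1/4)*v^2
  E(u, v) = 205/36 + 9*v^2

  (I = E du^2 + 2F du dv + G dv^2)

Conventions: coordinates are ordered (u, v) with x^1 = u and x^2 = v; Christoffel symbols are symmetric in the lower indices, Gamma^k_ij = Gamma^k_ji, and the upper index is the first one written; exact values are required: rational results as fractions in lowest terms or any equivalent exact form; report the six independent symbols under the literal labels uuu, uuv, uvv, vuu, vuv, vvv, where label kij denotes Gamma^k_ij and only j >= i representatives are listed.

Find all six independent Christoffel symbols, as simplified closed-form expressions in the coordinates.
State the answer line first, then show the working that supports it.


Answer: Gamma_uuu = (1944*v^3 - 9072*v)/(15217*v^2 + 529), Gamma_uuv = (324*v^3 + 11988*v)/(15217*v^2 + 529), Gamma_uvv = (54*v^3 + 4248*v)/(15217*v^2 + 529), Gamma_vuu = (-11664*v^3 - 7380*v)/(15217*v^2 + 529), Gamma_vuv = (-1944*v^3 + 9072*v)/(15217*v^2 + 529), Gamma_vvv = (-324*v^3 + 3229*v)/(15217*v^2 + 529)

E = 205/36 + 9*v^2; F = -7 + (3/2)*v^2; G = 37/4 + (1/4)*v^2
Gamma^k_ij = (1/2) g^{kl} (d_i g_jl + d_j g_il - d_l g_ij), with g^inv = (1/(EG-F^2)) [[G, -F], [-F, E]]
first partials: E_u = 0, E_v = 18*v, F_u = 0, F_v = 3*v, G_u = 0, G_v = (1/2)*v
D = EG - F^2 = 529/144 + (15217/144)*v^2
expanded: Gamma^u_uu = (G E_u - 2F F_u + F E_v)/(2D), Gamma^u_uv = (G E_v - F G_u)/(2D), Gamma^u_vv = (2G F_v - G G_u - F G_v)/(2D), Gamma^v_uu = (2E F_u - E E_v - F E_u)/(2D), Gamma^v_uv = (E G_u - F E_v)/(2D), Gamma^v_vv = (E G_v - 2F F_v + F G_u)/(2D); substitute and cancel common factors


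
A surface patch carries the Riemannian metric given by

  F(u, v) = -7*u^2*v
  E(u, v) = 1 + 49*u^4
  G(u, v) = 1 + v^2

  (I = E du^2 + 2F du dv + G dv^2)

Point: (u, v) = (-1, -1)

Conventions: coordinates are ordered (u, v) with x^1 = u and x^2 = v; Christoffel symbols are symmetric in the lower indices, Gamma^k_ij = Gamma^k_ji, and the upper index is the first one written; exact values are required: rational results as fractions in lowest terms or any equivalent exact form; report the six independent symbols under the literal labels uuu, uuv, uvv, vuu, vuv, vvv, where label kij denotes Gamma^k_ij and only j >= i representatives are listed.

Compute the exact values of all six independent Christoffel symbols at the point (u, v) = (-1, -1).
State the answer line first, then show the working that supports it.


Answer: Gamma_uuu = -98/51, Gamma_uuv = 0, Gamma_uvv = -7/51, Gamma_vuu = -14/51, Gamma_vuv = 0, Gamma_vvv = -1/51

E = 50, F = 7, G = 2 at the point
E_u = -196, E_v = 0, F_u = -14, F_v = -7, G_u = 0, G_v = -2
EG - F^2 = 51;  g^inv = (1/51) * [[2, -7], [-7, 50]]
first-kind symbols [ij,l] = (1/2)(d_i g_jl + d_j g_il - d_l g_ij): [uu,u] = E_u/2 = -98, [uu,v] = F_u - E_v/2 = -14, [uv,u] = E_v/2 = 0, [uv,v] = G_u/2 = 0, [vv,u] = F_v - G_u/2 = -7, [vv,v] = G_v/2 = -1
Gamma^u_ij = (G*[ij,u] - F*[ij,v])/(EG - F^2), Gamma^v_ij = (E*[ij,v] - F*[ij,u])/(EG - F^2)


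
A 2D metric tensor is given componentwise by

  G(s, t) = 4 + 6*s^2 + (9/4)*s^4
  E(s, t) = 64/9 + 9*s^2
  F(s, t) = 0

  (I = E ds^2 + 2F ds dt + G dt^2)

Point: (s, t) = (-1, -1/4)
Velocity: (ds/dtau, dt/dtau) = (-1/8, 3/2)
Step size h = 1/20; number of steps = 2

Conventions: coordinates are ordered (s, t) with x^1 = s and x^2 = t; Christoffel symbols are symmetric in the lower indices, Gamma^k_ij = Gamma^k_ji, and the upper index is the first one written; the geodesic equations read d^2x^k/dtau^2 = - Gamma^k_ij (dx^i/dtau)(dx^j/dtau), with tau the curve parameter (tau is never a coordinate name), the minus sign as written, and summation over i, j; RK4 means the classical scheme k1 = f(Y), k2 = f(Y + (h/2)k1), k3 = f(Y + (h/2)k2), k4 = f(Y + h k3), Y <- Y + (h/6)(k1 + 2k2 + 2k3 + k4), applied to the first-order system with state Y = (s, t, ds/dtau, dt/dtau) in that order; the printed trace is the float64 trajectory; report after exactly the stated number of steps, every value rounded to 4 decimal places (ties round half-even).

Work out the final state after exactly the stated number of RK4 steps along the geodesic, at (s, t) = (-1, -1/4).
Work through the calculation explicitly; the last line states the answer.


f(Y) = (ds/dtau, dt/dtau, -Gamma^s_ij Y'^i Y'^j, -Gamma^t_ij Y'^i Y'^j) with the Gammas evaluated at the stage position; h = 0.050000; intermediate values shown to 6 dp
step 0: s = -1.0000, t = -0.2500, ds/dtau = -0.1250, dt/dtau = 1.5000
step 1:
  k1: at (s, t) = (-1.000000, -0.250000), (ds/dtau, dt/dtau) = (-0.125000, 1.500000); Gamma_sss = -0.558621, Gamma_sst = 0.000000, Gamma_stt = 0.651724, Gamma_tss = 0.000000, Gamma_tst = -0.857143, Gamma_ttt = 0.000000; k1 = (-0.125000, 1.500000, -1.457651, -0.321429)
  k2: at (s, t) = (-1.003125, -0.212500), (ds/dtau, dt/dtau) = (-0.161441, 1.491964); Gamma_sss = -0.558414, Gamma_sst = 0.000000, Gamma_stt = 0.653230, Gamma_tss = 0.000000, Gamma_tst = -0.857521, Gamma_ttt = 0.000000; k2 = (-0.161441, 1.491964, -1.439509, -0.413093)
  k3: at (s, t) = (-1.004036, -0.212701), (ds/dtau, dt/dtau) = (-0.160988, 1.489673); Gamma_sss = -0.558352, Gamma_sst = 0.000000, Gamma_stt = 0.653669, Gamma_tss = 0.000000, Gamma_tst = -0.857629, Gamma_ttt = 0.000000; k3 = (-0.160988, 1.489673, -1.436103, -0.411352)
  k4: at (s, t) = (-1.008049, -0.175516), (ds/dtau, dt/dtau) = (-0.196805, 1.479432); Gamma_sss = -0.558078, Gamma_sst = 0.000000, Gamma_stt = 0.655601, Gamma_tss = 0.000000, Gamma_tst = -0.858098, Gamma_ttt = 0.000000; k4 = (-0.196805, 1.479432, -1.413313, -0.499688)
  Y <- Y + (h/6)(k1 + 2k2 + 2k3 + k4): s = -1.0081, t = -0.1755, ds/dtau = -0.1969, dt/dtau = 1.4794
step 2:
  k1: at (s, t) = (-1.008056, -0.175477), (ds/dtau, dt/dtau) = (-0.196852, 1.479417); Gamma_sss = -0.558078, Gamma_sst = 0.000000, Gamma_stt = 0.655604, Gamma_tss = 0.000000, Gamma_tst = -0.858099, Gamma_ttt = 0.000000; k1 = (-0.196852, 1.479417, -1.413278, -0.499800)
  k2: at (s, t) = (-1.012977, -0.138492), (ds/dtau, dt/dtau) = (-0.232184, 1.466922); Gamma_sss = -0.557731, Gamma_sst = 0.000000, Gamma_stt = 0.657971, Gamma_tss = 0.000000, Gamma_tst = -0.858653, Gamma_ttt = 0.000000; k2 = (-0.232184, 1.466922, -1.385794, -0.584906)
  k3: at (s, t) = (-1.013860, -0.138804), (ds/dtau, dt/dtau) = (-0.231496, 1.464794); Gamma_sss = -0.557668, Gamma_sst = 0.000000, Gamma_stt = 0.658395, Gamma_tss = 0.000000, Gamma_tst = -0.858750, Gamma_ttt = 0.000000; k3 = (-0.231496, 1.464794, -1.382782, -0.582395)
  k4: at (s, t) = (-1.019630, -0.102238), (ds/dtau, dt/dtau) = (-0.265991, 1.450297); Gamma_sss = -0.557245, Gamma_sst = 0.000000, Gamma_stt = 0.661166, Gamma_tss = 0.000000, Gamma_tst = -0.859367, Gamma_ttt = 0.000000; k4 = (-0.265991, 1.450297, -1.351245, -0.663028)
  Y <- Y + (h/6)(k1 + 2k2 + 2k3 + k4): s = -1.0196, t = -0.1022, ds/dtau = -0.2660, dt/dtau = 1.4503

Answer: s = -1.0196, t = -0.1022, ds/dtau = -0.2660, dt/dtau = 1.4503


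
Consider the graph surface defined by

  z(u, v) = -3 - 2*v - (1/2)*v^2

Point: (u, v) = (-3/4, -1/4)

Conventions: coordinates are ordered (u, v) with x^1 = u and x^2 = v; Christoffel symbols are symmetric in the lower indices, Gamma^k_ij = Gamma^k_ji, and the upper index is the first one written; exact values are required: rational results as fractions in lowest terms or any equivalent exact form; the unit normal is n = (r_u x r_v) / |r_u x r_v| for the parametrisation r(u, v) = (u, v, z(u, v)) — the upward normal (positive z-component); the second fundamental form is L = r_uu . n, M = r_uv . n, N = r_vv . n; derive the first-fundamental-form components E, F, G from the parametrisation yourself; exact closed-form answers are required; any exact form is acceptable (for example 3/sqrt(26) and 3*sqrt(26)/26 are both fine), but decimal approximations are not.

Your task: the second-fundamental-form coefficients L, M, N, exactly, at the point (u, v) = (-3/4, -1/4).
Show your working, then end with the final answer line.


z_u = 0, z_v = -7/4, z_uu = 0, z_uv = 0, z_vv = -1
E = 1, F = 0, G = 65/16; answer radicand W^2 = 65/16
unnormalised second-form numerators: l = 0, m = 0, n = -1; L = l/sqrt(65/16), and similarly M = m/sqrt(W^2), N = n/sqrt(W^2)

Answer: L = 0, M = 0, N = -4*sqrt(65)/65


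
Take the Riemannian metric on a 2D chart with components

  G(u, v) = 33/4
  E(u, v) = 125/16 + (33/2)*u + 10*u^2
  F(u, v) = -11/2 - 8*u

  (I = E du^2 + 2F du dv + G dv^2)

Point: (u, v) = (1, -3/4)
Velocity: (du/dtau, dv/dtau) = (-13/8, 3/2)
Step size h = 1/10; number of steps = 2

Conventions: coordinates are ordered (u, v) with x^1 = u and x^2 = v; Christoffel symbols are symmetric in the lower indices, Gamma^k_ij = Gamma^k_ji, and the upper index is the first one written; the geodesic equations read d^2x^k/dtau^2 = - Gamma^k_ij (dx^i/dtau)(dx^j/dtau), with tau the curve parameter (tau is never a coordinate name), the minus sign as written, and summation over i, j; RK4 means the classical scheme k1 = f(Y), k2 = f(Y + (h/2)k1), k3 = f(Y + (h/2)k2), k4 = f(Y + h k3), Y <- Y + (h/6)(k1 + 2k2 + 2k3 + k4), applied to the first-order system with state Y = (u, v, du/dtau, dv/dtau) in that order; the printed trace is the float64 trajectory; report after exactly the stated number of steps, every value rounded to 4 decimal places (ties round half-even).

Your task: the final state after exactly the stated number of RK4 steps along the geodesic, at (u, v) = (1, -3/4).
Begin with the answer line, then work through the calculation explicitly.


Answer: u = 0.6490, v = -0.4328, du/dtau = -1.9068, dv/dtau = 1.6879

f(Y) = (du/dtau, dv/dtau, -Gamma^u_ij Y'^i Y'^j, -Gamma^v_ij Y'^i Y'^j) with the Gammas evaluated at the stage position; h = 0.100000; intermediate values shown to 6 dp
step 0: u = 1.0000, v = -0.7500, du/dtau = -1.6250, dv/dtau = 1.5000
step 1:
  k1: at (u, v) = (1.000000, -0.750000), (du/dtau, dv/dtau) = (-1.625000, 1.500000); Gamma_uuu = 0.422129, Gamma_uuv = 0.000000, Gamma_uvv = 0.000000, Gamma_vuu = -0.278940, Gamma_vuv = 0.000000, Gamma_vvv = 0.000000; k1 = (-1.625000, 1.500000, -1.114685, 0.736576)
  k2: at (u, v) = (0.918750, -0.675000), (du/dtau, dv/dtau) = (-1.680734, 1.536829); Gamma_uuu = 0.436645, Gamma_uuv = 0.000000, Gamma_uvv = 0.000000, Gamma_vuu = -0.289590, Gamma_vuv = 0.000000, Gamma_vvv = 0.000000; k2 = (-1.680734, 1.536829, -1.233463, 0.818053)
  k3: at (u, v) = (0.915963, -0.673159), (du/dtau, dv/dtau) = (-1.686673, 1.540903); Gamma_uuu = 0.437160, Gamma_uuv = 0.000000, Gamma_uvv = 0.000000, Gamma_vuu = -0.289969, Gamma_vuv = 0.000000, Gamma_vvv = 0.000000; k3 = (-1.686673, 1.540903, -1.243661, 0.824923)
  k4: at (u, v) = (0.831333, -0.595910), (du/dtau, dv/dtau) = (-1.749366, 1.582492); Gamma_uuu = 0.453376, Gamma_uuv = 0.000000, Gamma_uvv = 0.000000, Gamma_vuu = -0.301962, Gamma_vuv = 0.000000, Gamma_vvv = 0.000000; k4 = (-1.749366, 1.582492, -1.387457, 0.924088)
  Y <- Y + (h/6)(k1 + 2k2 + 2k3 + k4): u = 0.8315, v = -0.5960, du/dtau = -1.7493, dv/dtau = 1.5824
step 2:
  k1: at (u, v) = (0.831514, -0.596034), (du/dtau, dv/dtau) = (-1.749273, 1.582444); Gamma_uuu = 0.453340, Gamma_uuv = 0.000000, Gamma_uvv = 0.000000, Gamma_vuu = -0.301935, Gamma_vuv = 0.000000, Gamma_vvv = 0.000000; k1 = (-1.749273, 1.582444, -1.387200, 0.923909)
  k2: at (u, v) = (0.744050, -0.516912), (du/dtau, dv/dtau) = (-1.818633, 1.628639); Gamma_uuu = 0.471356, Gamma_uuv = 0.000000, Gamma_uvv = 0.000000, Gamma_vuu = -0.315375, Gamma_vuv = 0.000000, Gamma_vvv = 0.000000; k2 = (-1.818633, 1.628639, -1.558976, 1.043079)
  k3: at (u, v) = (0.740582, -0.514602), (du/dtau, dv/dtau) = (-1.827222, 1.634598); Gamma_uuu = 0.472099, Gamma_uuv = 0.000000, Gamma_uvv = 0.000000, Gamma_vuu = -0.315931, Gamma_vuv = 0.000000, Gamma_vvv = 0.000000; k3 = (-1.827222, 1.634598, -1.576215, 1.054813)
  k4: at (u, v) = (0.648791, -0.432574), (du/dtau, dv/dtau) = (-1.906895, 1.687925); Gamma_uuu = 0.492603, Gamma_uuv = 0.000000, Gamma_uvv = 0.000000, Gamma_vuu = -0.331383, Gamma_vuv = 0.000000, Gamma_vvv = 0.000000; k4 = (-1.906895, 1.687925, -1.791226, 1.204992)
  Y <- Y + (h/6)(k1 + 2k2 + 2k3 + k4): u = 0.6490, v = -0.4328, du/dtau = -1.9068, dv/dtau = 1.6879


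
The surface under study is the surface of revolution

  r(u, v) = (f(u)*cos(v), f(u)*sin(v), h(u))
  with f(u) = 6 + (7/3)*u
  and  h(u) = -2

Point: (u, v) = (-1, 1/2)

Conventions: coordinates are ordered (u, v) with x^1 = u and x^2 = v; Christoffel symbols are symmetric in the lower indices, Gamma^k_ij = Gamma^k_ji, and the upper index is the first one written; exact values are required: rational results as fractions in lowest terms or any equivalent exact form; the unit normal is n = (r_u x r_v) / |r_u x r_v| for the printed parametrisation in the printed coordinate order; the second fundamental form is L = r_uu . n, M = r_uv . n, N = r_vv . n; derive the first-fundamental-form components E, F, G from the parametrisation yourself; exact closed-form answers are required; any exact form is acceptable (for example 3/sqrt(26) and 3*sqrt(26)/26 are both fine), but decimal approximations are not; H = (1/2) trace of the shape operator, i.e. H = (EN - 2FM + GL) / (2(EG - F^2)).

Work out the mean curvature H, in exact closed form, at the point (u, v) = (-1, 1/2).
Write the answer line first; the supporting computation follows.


Answer: H = 0

f = 11/3, f' = 7/3, f'' = 0, h' = 0, h'' = 0
E = 49/9, F = 0, G = 121/9; answer radicand W^2 = 49/9
unnormalised second-form numerators: l = 0, m = 0, n = 0; L = l/sqrt(49/9), and similarly M = m/sqrt(W^2), N = n/sqrt(W^2)
H = (E*n - 2*F*m + G*l) / (2*(EG - F^2)*sqrt(W^2)); E*n - 2*F*m + G*l = 0, EG - F^2 = 5929/81, so H = (0)/sqrt(49/9)


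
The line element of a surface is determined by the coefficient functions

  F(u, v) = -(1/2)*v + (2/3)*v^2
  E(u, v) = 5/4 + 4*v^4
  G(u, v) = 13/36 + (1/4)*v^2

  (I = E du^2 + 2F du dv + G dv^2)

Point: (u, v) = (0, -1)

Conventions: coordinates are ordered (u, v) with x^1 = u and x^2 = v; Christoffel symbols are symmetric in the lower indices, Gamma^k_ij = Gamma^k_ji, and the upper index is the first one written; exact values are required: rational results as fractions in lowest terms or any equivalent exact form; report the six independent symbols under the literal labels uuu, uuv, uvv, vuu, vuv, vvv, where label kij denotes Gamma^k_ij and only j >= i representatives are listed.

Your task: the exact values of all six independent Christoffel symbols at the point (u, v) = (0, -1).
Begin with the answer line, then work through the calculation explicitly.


Answer: Gamma_uuu = -96/19, Gamma_uuv = -352/133, Gamma_uvv = -179/399, Gamma_vuu = 432/19, Gamma_vuv = 96/19, Gamma_vvv = 17/38

E = 21/4, F = 7/6, G = 11/18 at the point
E_u = 0, E_v = -16, F_u = 0, F_v = -11/6, G_u = 0, G_v = -1/2
EG - F^2 = 133/72;  g^inv = (72/133) * [[11/18, -7/6], [-7/6, 21/4]]
first-kind symbols [ij,l] = (1/2)(d_i g_jl + d_j g_il - d_l g_ij): [uu,u] = E_u/2 = 0, [uu,v] = F_u - E_v/2 = 8, [uv,u] = E_v/2 = -8, [uv,v] = G_u/2 = 0, [vv,u] = F_v - G_u/2 = -11/6, [vv,v] = G_v/2 = -1/4
Gamma^u_ij = (G*[ij,u] - F*[ij,v])/(EG - F^2), Gamma^v_ij = (E*[ij,v] - F*[ij,u])/(EG - F^2)


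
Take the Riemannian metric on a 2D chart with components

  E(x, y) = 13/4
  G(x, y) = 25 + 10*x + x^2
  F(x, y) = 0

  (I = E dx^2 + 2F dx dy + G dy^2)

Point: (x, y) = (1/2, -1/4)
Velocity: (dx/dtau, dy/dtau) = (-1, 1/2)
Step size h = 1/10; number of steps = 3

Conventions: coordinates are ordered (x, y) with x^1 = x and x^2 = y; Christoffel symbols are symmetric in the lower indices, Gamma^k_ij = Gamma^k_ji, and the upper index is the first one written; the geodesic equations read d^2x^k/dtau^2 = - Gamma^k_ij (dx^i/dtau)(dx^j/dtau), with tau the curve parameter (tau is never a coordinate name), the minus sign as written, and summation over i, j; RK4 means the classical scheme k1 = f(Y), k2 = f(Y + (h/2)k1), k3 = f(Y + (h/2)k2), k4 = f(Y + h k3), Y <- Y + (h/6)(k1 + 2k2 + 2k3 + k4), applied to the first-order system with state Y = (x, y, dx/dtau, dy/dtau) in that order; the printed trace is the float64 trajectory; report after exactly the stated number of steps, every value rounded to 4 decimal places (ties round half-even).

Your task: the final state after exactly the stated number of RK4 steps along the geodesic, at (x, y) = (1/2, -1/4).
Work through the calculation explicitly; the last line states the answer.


f(Y) = (dx/dtau, dy/dtau, -Gamma^x_ij Y'^i Y'^j, -Gamma^y_ij Y'^i Y'^j) with the Gammas evaluated at the stage position; h = 0.100000; intermediate values shown to 6 dp
step 0: x = 0.5000, y = -0.2500, dx/dtau = -1.0000, dy/dtau = 0.5000
step 1:
  k1: at (x, y) = (0.500000, -0.250000), (dx/dtau, dy/dtau) = (-1.000000, 0.500000); Gamma_xxx = 0.000000, Gamma_xxy = 0.000000, Gamma_xyy = -1.692308, Gamma_yxx = 0.000000, Gamma_yxy = 0.181818, Gamma_yyy = 0.000000; k1 = (-1.000000, 0.500000, 0.423077, 0.181818)
  k2: at (x, y) = (0.450000, -0.225000), (dx/dtau, dy/dtau) = (-0.978846, 0.509091); Gamma_xxx = 0.000000, Gamma_xxy = 0.000000, Gamma_xyy = -1.676923, Gamma_yxx = 0.000000, Gamma_yxy = 0.183486, Gamma_yyy = 0.000000; k2 = (-0.978846, 0.509091, 0.434614, 0.182870)
  k3: at (x, y) = (0.451058, -0.224545), (dx/dtau, dy/dtau) = (-0.978269, 0.509144); Gamma_xxx = 0.000000, Gamma_xxy = 0.000000, Gamma_xyy = -1.677249, Gamma_yxx = 0.000000, Gamma_yxy = 0.183451, Gamma_yyy = 0.000000; k3 = (-0.978269, 0.509144, 0.434788, 0.182746)
  k4: at (x, y) = (0.402173, -0.199086), (dx/dtau, dy/dtau) = (-0.956521, 0.518275); Gamma_xxx = 0.000000, Gamma_xxy = 0.000000, Gamma_xyy = -1.662207, Gamma_yxx = 0.000000, Gamma_yxy = 0.185111, Gamma_yyy = 0.000000; k4 = (-0.956521, 0.518275, 0.446483, 0.183534)
  Y <- Y + (h/6)(k1 + 2k2 + 2k3 + k4): x = 0.4022, y = -0.1991, dx/dtau = -0.9565, dy/dtau = 0.5183
step 2:
  k1: at (x, y) = (0.402154, -0.199088), (dx/dtau, dy/dtau) = (-0.956527, 0.518276); Gamma_xxx = 0.000000, Gamma_xxy = 0.000000, Gamma_xyy = -1.662201, Gamma_yxx = 0.000000, Gamma_yxy = 0.185111, Gamma_yyy = 0.000000; k1 = (-0.956527, 0.518276, 0.446485, 0.183536)
  k2: at (x, y) = (0.354328, -0.173174), (dx/dtau, dy/dtau) = (-0.934203, 0.527453); Gamma_xxx = 0.000000, Gamma_xxy = 0.000000, Gamma_xyy = -1.647485, Gamma_yxx = 0.000000, Gamma_yxy = 0.186765, Gamma_yyy = 0.000000; k2 = (-0.934203, 0.527453, 0.458342, 0.184056)
  k3: at (x, y) = (0.355444, -0.172715), (dx/dtau, dy/dtau) = (-0.933610, 0.527479); Gamma_xxx = 0.000000, Gamma_xxy = 0.000000, Gamma_xyy = -1.647829, Gamma_yxx = 0.000000, Gamma_yxy = 0.186726, Gamma_yyy = 0.000000; k3 = (-0.933610, 0.527479, 0.458483, 0.183910)
  k4: at (x, y) = (0.308793, -0.146340), (dx/dtau, dy/dtau) = (-0.910679, 0.536667); Gamma_xxx = 0.000000, Gamma_xxy = 0.000000, Gamma_xyy = -1.633475, Gamma_yxx = 0.000000, Gamma_yxy = 0.188367, Gamma_yyy = 0.000000; k4 = (-0.910679, 0.536667, 0.470460, 0.184122)
  Y <- Y + (h/6)(k1 + 2k2 + 2k3 + k4): x = 0.3088, y = -0.1463, dx/dtau = -0.9107, dy/dtau = 0.5367
step 3:
  k1: at (x, y) = (0.308774, -0.146341), (dx/dtau, dy/dtau) = (-0.910684, 0.536670); Gamma_xxx = 0.000000, Gamma_xxy = 0.000000, Gamma_xyy = -1.633469, Gamma_yxx = 0.000000, Gamma_yxy = 0.188367, Gamma_yyy = 0.000000; k1 = (-0.910684, 0.536670, 0.470462, 0.184124)
  k2: at (x, y) = (0.263239, -0.119507), (dx/dtau, dy/dtau) = (-0.887161, 0.545876); Gamma_xxx = 0.000000, Gamma_xxy = 0.000000, Gamma_xyy = -1.619458, Gamma_yxx = 0.000000, Gamma_yxy = 0.189997, Gamma_yyy = 0.000000; k2 = (-0.887161, 0.545876, 0.482567, 0.184023)
  k3: at (x, y) = (0.264416, -0.119047), (dx/dtau, dy/dtau) = (-0.886556, 0.545871); Gamma_xxx = 0.000000, Gamma_xxy = 0.000000, Gamma_xyy = -1.619820, Gamma_yxx = 0.000000, Gamma_yxy = 0.189955, Gamma_yyy = 0.000000; k3 = (-0.886556, 0.545871, 0.482666, 0.183855)
  k4: at (x, y) = (0.220118, -0.091754), (dx/dtau, dy/dtau) = (-0.862417, 0.555055); Gamma_xxx = 0.000000, Gamma_xxy = 0.000000, Gamma_xyy = -1.606190, Gamma_yxx = 0.000000, Gamma_yxy = 0.191567, Gamma_yyy = 0.000000; k4 = (-0.862417, 0.555055, 0.494845, 0.183402)
  Y <- Y + (h/6)(k1 + 2k2 + 2k3 + k4): x = 0.2201, y = -0.0918, dx/dtau = -0.8624, dy/dtau = 0.5551

Answer: x = 0.2201, y = -0.0918, dx/dtau = -0.8624, dy/dtau = 0.5551


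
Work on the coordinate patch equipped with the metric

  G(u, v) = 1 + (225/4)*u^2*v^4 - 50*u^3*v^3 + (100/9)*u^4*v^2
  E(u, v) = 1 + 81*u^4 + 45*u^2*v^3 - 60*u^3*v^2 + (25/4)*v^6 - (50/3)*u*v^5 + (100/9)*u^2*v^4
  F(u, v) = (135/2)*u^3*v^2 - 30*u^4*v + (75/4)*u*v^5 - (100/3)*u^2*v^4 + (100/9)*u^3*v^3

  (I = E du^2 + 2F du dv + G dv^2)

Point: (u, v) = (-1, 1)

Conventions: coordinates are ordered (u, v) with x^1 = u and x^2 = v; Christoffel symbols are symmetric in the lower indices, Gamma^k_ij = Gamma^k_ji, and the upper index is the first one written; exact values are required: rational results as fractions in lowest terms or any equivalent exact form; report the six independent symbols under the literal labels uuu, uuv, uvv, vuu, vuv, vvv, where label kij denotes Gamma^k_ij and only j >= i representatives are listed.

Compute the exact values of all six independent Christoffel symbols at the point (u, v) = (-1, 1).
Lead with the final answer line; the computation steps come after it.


Answer: Gamma_uuu = -5696/6091, Gamma_uuv = 7565/12182, Gamma_uvv = -4895/6091, Gamma_vuu = 4160/6091, Gamma_vuv = -5525/12182, Gamma_vvv = 3575/6091

E = 7957/36, F = -5785/36, G = 4261/36 at the point
E_u = -5696/9, E_v = 7565/18, F_u = 1765/4, F_v = -5105/12, G_u = -5525/18, G_v = 3575/9
EG - F^2 = 6091/18;  g^inv = (18/6091) * [[4261/36, 5785/36], [5785/36, 7957/36]]
first-kind symbols [ij,l] = (1/2)(d_i g_jl + d_j g_il - d_l g_ij): [uu,u] = E_u/2 = -2848/9, [uu,v] = F_u - E_v/2 = 2080/9, [uv,u] = E_v/2 = 7565/36, [uv,v] = G_u/2 = -5525/36, [vv,u] = F_v - G_u/2 = -4895/18, [vv,v] = G_v/2 = 3575/18
Gamma^u_ij = (G*[ij,u] - F*[ij,v])/(EG - F^2), Gamma^v_ij = (E*[ij,v] - F*[ij,u])/(EG - F^2)


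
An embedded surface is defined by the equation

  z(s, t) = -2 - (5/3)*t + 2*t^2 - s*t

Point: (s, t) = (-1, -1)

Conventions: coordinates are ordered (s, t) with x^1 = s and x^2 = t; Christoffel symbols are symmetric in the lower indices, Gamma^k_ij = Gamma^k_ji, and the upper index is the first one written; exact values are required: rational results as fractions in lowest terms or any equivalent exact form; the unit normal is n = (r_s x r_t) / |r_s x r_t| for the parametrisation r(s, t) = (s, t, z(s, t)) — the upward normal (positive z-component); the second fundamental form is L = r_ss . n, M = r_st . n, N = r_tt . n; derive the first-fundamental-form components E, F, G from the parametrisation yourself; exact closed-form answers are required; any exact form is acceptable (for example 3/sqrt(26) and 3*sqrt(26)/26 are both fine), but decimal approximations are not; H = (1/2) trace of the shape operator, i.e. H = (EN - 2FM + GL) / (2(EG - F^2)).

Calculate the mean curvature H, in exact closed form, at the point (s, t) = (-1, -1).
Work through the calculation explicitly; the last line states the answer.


z_s = 1, z_t = -14/3, z_ss = 0, z_st = -1, z_tt = 4
E = 2, F = -14/3, G = 205/9; answer radicand W^2 = 214/9
unnormalised second-form numerators: l = 0, m = -1, n = 4; L = l/sqrt(214/9), and similarly M = m/sqrt(W^2), N = n/sqrt(W^2)
H = (E*n - 2*F*m + G*l) / (2*(EG - F^2)*sqrt(W^2)); E*n - 2*F*m + G*l = -4/3, EG - F^2 = 214/9, so H = (-3/107)/sqrt(214/9)

Answer: H = -9*sqrt(214)/22898


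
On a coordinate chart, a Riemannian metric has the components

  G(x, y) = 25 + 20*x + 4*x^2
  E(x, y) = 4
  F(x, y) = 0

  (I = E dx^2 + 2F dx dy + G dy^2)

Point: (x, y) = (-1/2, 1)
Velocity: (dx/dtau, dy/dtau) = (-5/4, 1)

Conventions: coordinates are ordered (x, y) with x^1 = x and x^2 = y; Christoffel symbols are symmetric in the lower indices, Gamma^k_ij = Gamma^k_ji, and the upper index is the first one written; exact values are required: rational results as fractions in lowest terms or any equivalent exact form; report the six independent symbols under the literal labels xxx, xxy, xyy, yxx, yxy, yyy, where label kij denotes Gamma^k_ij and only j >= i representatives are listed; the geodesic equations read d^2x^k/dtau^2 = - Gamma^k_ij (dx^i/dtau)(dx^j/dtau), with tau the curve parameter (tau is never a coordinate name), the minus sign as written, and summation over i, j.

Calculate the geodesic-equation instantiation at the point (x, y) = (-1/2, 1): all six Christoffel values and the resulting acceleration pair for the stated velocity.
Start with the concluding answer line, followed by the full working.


Answer: Gamma_xxx = 0, Gamma_xxy = 0, Gamma_xyy = -2, Gamma_yxx = 0, Gamma_yxy = 1/2, Gamma_yyy = 0; accelerations (d^2x/dtau^2, d^2y/dtau^2) = (2, 5/4)

E = 4, F = 0, G = 16 at the point
E_x = 0, E_y = 0, F_x = 0, F_y = 0, G_x = 16, G_y = 0
EG - F^2 = 64;  g^inv = (1/64) * [[16, 0], [0, 4]]
first-kind symbols [ij,l] = (1/2)(d_i g_jl + d_j g_il - d_l g_ij): [xx,x] = E_x/2 = 0, [xx,y] = F_x - E_y/2 = 0, [xy,x] = E_y/2 = 0, [xy,y] = G_x/2 = 8, [yy,x] = F_y - G_x/2 = -8, [yy,y] = G_y/2 = 0
Gamma^x_ij = (G*[ij,x] - F*[ij,y])/(EG - F^2), Gamma^y_ij = (E*[ij,y] - F*[ij,x])/(EG - F^2)
Gamma_xxx = 0, Gamma_xxy = 0, Gamma_xyy = -2, Gamma_yxx = 0, Gamma_yxy = 1/2, Gamma_yyy = 0
d^2x/dtau^2 = -(Gamma_xxx*(-5/4)^2 + 2*Gamma_xxy*(-5/4)*(1) + Gamma_xyy*(1)^2) = 2
d^2y/dtau^2 = -(Gamma_yxx*(-5/4)^2 + 2*Gamma_yxy*(-5/4)*(1) + Gamma_yyy*(1)^2) = 5/4


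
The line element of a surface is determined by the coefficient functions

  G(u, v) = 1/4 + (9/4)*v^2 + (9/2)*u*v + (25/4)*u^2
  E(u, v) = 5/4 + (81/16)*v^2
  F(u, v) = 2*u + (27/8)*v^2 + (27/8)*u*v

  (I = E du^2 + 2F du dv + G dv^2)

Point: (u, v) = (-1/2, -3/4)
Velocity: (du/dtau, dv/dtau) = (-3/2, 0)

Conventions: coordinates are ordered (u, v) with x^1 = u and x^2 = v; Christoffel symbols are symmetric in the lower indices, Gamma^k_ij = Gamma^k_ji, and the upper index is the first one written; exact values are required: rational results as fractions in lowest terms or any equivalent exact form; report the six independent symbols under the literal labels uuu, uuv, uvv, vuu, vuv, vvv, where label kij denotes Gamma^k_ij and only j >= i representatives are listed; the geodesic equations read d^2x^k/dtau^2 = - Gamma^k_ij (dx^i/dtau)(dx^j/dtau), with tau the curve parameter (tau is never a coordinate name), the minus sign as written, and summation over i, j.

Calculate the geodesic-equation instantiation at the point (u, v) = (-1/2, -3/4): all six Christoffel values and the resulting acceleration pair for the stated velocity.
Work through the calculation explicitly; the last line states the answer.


E = 1049/256, F = 277/128, G = 305/64 at the point
E_u = 0, E_v = -243/32, F_u = -17/32, F_v = -27/4, G_u = -77/8, G_v = -45/8
EG - F^2 = 15201/1024;  g^inv = (1024/15201) * [[305/64, -277/128], [-277/128, 1049/256]]
first-kind symbols [ij,l] = (1/2)(d_i g_jl + d_j g_il - d_l g_ij): [uu,u] = E_u/2 = 0, [uu,v] = F_u - E_v/2 = 209/64, [uv,u] = E_v/2 = -243/64, [uv,v] = G_u/2 = -77/16, [vv,u] = F_v - G_u/2 = -31/16, [vv,v] = G_v/2 = -45/16
Gamma^u_ij = (G*[ij,u] - F*[ij,v])/(EG - F^2), Gamma^v_ij = (E*[ij,v] - F*[ij,u])/(EG - F^2)
Gamma_uuu = -57893/121608, Gamma_uuv = -31457/60804, Gamma_uvv = -6445/30402, Gamma_vuu = 219241/243216, Gamma_vuv = -94235/121608, Gamma_vvv = -30031/60804
d^2u/dtau^2 = -(Gamma_uuu*(-3/2)^2 + 2*Gamma_uuv*(-3/2)*(0) + Gamma_uvv*(0)^2) = 57893/54048
d^2v/dtau^2 = -(Gamma_vuu*(-3/2)^2 + 2*Gamma_vuv*(-3/2)*(0) + Gamma_vvv*(0)^2) = -219241/108096

Answer: Gamma_uuu = -57893/121608, Gamma_uuv = -31457/60804, Gamma_uvv = -6445/30402, Gamma_vuu = 219241/243216, Gamma_vuv = -94235/121608, Gamma_vvv = -30031/60804; accelerations (d^2u/dtau^2, d^2v/dtau^2) = (57893/54048, -219241/108096)


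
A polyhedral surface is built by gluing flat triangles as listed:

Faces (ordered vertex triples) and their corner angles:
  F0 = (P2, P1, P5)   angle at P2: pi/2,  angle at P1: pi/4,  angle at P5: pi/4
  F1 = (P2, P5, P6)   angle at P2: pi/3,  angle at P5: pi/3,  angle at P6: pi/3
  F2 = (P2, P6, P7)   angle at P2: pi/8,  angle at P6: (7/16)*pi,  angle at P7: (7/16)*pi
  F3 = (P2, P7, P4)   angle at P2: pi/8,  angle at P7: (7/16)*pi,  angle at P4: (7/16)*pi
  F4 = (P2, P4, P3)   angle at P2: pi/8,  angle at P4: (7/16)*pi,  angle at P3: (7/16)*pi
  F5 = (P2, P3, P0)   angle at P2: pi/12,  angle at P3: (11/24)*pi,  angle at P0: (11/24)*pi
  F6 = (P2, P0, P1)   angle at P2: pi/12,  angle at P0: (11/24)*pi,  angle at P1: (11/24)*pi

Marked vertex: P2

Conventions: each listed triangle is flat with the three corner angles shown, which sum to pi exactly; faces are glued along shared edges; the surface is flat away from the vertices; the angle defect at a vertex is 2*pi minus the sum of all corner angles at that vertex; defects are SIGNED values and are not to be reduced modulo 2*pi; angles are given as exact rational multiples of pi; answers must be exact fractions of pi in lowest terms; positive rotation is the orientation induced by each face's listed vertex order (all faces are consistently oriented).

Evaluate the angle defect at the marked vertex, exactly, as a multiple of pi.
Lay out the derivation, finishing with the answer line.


Sum of corner angles at P2: (11/8)*pi
defect = 2*pi - (11/8)*pi

Answer: defect(P2) = (5/8)*pi


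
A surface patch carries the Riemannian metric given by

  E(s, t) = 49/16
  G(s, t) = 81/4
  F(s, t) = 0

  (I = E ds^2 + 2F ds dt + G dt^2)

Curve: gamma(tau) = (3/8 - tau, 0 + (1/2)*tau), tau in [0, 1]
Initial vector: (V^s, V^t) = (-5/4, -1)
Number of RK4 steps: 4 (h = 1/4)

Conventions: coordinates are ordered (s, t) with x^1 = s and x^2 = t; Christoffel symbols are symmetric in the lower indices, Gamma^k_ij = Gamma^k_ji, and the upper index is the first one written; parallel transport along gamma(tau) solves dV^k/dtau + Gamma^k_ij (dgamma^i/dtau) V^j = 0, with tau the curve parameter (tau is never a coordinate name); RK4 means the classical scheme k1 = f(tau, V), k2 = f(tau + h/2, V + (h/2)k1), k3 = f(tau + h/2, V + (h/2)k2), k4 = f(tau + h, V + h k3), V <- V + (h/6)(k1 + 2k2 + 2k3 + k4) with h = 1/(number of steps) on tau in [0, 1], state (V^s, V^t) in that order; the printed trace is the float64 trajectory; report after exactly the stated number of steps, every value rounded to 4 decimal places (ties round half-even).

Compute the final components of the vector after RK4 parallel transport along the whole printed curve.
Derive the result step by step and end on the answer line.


gamma'(tau) = (-1, 1/2); f(tau, V)^k = -Gamma^k_ij(gamma(tau)) gamma'^i(tau) V^j; h = 1/4; intermediate values shown to 6 dp
curve data and Christoffel symbols at the stage parameters:
  tau = 0.000000: gamma = (0.375000, 0.000000), gamma' = (-1.000000, 0.500000); Gamma_sss = 0.000000, Gamma_sst = 0.000000, Gamma_stt = 0.000000, Gamma_tss = 0.000000, Gamma_tst = 0.000000, Gamma_ttt = 0.000000
  tau = 0.125000: gamma = (0.250000, 0.062500), gamma' = (-1.000000, 0.500000); Gamma_sss = 0.000000, Gamma_sst = 0.000000, Gamma_stt = 0.000000, Gamma_tss = 0.000000, Gamma_tst = 0.000000, Gamma_ttt = 0.000000
  tau = 0.250000: gamma = (0.125000, 0.125000), gamma' = (-1.000000, 0.500000); Gamma_sss = 0.000000, Gamma_sst = 0.000000, Gamma_stt = 0.000000, Gamma_tss = 0.000000, Gamma_tst = 0.000000, Gamma_ttt = 0.000000
  tau = 0.375000: gamma = (0.000000, 0.187500), gamma' = (-1.000000, 0.500000); Gamma_sss = 0.000000, Gamma_sst = 0.000000, Gamma_stt = 0.000000, Gamma_tss = 0.000000, Gamma_tst = 0.000000, Gamma_ttt = 0.000000
  tau = 0.500000: gamma = (-0.125000, 0.250000), gamma' = (-1.000000, 0.500000); Gamma_sss = 0.000000, Gamma_sst = 0.000000, Gamma_stt = 0.000000, Gamma_tss = 0.000000, Gamma_tst = 0.000000, Gamma_ttt = 0.000000
  tau = 0.625000: gamma = (-0.250000, 0.312500), gamma' = (-1.000000, 0.500000); Gamma_sss = 0.000000, Gamma_sst = 0.000000, Gamma_stt = 0.000000, Gamma_tss = 0.000000, Gamma_tst = 0.000000, Gamma_ttt = 0.000000
  tau = 0.750000: gamma = (-0.375000, 0.375000), gamma' = (-1.000000, 0.500000); Gamma_sss = 0.000000, Gamma_sst = 0.000000, Gamma_stt = 0.000000, Gamma_tss = 0.000000, Gamma_tst = 0.000000, Gamma_ttt = 0.000000
  tau = 0.875000: gamma = (-0.500000, 0.437500), gamma' = (-1.000000, 0.500000); Gamma_sss = 0.000000, Gamma_sst = 0.000000, Gamma_stt = 0.000000, Gamma_tss = 0.000000, Gamma_tst = 0.000000, Gamma_ttt = 0.000000
  tau = 1.000000: gamma = (-0.625000, 0.500000), gamma' = (-1.000000, 0.500000); Gamma_sss = 0.000000, Gamma_sst = 0.000000, Gamma_stt = 0.000000, Gamma_tss = 0.000000, Gamma_tst = 0.000000, Gamma_ttt = 0.000000
step 0: V^s = -1.2500, V^t = -1.0000
step 1: k1 = (0.000000, 0.000000), k2 = (0.000000, 0.000000), k3 = (0.000000, 0.000000), k4 = (0.000000, 0.000000); V <- V + (h/6)(k1 + 2k2 + 2k3 + k4): V^s = -1.2500, V^t = -1.0000
step 2: k1 = (0.000000, 0.000000), k2 = (0.000000, 0.000000), k3 = (0.000000, 0.000000), k4 = (0.000000, 0.000000); V <- V + (h/6)(k1 + 2k2 + 2k3 + k4): V^s = -1.2500, V^t = -1.0000
step 3: k1 = (0.000000, 0.000000), k2 = (0.000000, 0.000000), k3 = (0.000000, 0.000000), k4 = (0.000000, 0.000000); V <- V + (h/6)(k1 + 2k2 + 2k3 + k4): V^s = -1.2500, V^t = -1.0000
step 4: k1 = (0.000000, 0.000000), k2 = (0.000000, 0.000000), k3 = (0.000000, 0.000000), k4 = (0.000000, 0.000000); V <- V + (h/6)(k1 + 2k2 + 2k3 + k4): V^s = -1.2500, V^t = -1.0000

Answer: V^s = -1.2500, V^t = -1.0000


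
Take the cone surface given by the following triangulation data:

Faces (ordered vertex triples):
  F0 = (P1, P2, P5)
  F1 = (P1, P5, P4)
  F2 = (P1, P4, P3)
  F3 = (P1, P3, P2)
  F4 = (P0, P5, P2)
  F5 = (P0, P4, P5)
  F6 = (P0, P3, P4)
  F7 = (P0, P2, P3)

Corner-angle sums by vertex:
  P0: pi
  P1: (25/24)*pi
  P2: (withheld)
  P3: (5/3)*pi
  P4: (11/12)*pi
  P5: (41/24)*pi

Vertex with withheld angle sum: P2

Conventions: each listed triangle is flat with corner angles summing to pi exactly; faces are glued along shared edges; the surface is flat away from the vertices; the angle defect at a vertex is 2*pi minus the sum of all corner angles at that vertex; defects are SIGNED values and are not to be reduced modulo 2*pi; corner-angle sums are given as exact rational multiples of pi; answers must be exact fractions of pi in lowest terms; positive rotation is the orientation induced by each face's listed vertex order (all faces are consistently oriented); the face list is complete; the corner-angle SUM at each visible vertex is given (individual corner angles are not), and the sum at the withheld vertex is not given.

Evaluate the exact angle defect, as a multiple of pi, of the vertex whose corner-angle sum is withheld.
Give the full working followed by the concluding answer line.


V = 6, E = 12, F = 8; chi = V - E + F = 2
Gauss-Bonnet: total defect = 2*pi*chi = 4*pi; visible defects sum to (11/3)*pi

Answer: defect(P2) = pi/3


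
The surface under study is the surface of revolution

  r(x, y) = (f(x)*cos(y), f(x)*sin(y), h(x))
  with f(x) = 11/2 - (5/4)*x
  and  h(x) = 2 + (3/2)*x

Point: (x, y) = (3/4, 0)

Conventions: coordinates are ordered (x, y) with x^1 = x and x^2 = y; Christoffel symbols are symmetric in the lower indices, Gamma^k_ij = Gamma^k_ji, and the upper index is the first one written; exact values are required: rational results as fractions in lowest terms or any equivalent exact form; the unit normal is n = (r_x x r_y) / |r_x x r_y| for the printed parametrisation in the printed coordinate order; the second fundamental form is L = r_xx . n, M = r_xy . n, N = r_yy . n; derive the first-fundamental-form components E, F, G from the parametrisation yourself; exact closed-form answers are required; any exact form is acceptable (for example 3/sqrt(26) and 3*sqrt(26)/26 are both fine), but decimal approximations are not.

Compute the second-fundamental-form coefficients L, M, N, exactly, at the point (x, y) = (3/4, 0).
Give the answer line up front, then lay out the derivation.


Answer: L = 0, M = 0, N = 219*sqrt(61)/488

f = 73/16, f' = -5/4, f'' = 0, h' = 3/2, h'' = 0
E = 61/16, F = 0, G = 5329/256; answer radicand W^2 = 61/16
unnormalised second-form numerators: l = 0, m = 0, n = 219/32; L = l/sqrt(61/16), and similarly M = m/sqrt(W^2), N = n/sqrt(W^2)


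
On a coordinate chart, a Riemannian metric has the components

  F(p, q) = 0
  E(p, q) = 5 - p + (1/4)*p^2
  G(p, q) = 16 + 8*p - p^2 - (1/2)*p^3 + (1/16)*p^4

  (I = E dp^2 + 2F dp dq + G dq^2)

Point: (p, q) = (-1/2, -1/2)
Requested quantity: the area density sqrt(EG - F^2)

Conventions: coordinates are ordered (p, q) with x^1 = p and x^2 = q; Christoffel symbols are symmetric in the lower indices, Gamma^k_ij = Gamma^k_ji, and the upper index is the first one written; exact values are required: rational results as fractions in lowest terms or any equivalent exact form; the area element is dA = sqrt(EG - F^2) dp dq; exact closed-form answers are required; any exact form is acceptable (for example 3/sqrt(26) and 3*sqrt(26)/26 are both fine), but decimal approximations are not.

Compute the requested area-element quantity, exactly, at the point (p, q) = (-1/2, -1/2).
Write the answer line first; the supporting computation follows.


Answer: sqrt(EG - F^2) = 55*sqrt(89)/64

E = 89/16, F = 0, G = 3025/256; EG - F^2 = 269225/4096


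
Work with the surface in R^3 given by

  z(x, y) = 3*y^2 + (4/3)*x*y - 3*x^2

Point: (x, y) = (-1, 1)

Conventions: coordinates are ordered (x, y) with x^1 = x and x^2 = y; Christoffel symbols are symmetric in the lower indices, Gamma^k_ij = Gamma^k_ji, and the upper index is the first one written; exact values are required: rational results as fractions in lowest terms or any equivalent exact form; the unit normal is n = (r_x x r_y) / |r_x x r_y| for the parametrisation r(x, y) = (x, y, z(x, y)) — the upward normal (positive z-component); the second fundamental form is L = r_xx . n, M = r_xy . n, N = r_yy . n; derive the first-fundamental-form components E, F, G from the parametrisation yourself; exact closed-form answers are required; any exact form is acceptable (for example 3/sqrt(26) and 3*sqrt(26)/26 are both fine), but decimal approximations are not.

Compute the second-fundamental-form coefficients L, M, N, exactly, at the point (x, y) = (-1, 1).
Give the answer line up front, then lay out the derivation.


Answer: L = -18*sqrt(689)/689, M = 4*sqrt(689)/689, N = 18*sqrt(689)/689

z_x = 22/3, z_y = 14/3, z_xx = -6, z_xy = 4/3, z_yy = 6
E = 493/9, F = 308/9, G = 205/9; answer radicand W^2 = 689/9
unnormalised second-form numerators: l = -6, m = 4/3, n = 6; L = l/sqrt(689/9), and similarly M = m/sqrt(W^2), N = n/sqrt(W^2)


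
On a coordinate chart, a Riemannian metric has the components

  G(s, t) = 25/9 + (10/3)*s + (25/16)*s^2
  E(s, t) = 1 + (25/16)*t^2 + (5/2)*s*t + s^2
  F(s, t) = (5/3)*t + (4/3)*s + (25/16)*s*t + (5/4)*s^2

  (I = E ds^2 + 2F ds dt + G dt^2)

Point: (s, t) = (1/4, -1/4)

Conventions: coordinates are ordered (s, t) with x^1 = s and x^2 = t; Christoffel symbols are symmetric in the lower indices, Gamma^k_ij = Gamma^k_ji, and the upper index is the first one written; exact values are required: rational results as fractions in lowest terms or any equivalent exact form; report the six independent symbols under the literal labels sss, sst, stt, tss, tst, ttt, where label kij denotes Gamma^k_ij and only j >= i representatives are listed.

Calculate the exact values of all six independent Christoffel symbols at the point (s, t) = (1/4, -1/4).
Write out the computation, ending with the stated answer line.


E = 257/256, F = -79/768, G = 8545/2304 at the point
E_s = -1/8, E_t = -5/32, F_s = 301/192, F_t = 395/192, G_s = 395/96, G_t = 0
EG - F^2 = 4277/1152;  g^inv = (1152/4277) * [[8545/2304, 79/768], [79/768, 257/256]]
first-kind symbols [ij,l] = (1/2)(d_i g_jl + d_j g_il - d_l g_ij): [ss,s] = E_s/2 = -1/16, [ss,t] = F_s - E_t/2 = 79/48, [st,s] = E_t/2 = -5/64, [st,t] = G_s/2 = 395/192, [tt,s] = F_t - G_s/2 = 0, [tt,t] = G_t/2 = 0
Gamma^s_ij = (G*[ij,s] - F*[ij,t])/(EG - F^2), Gamma^t_ij = (E*[ij,t] - F*[ij,s])/(EG - F^2)

Answer: Gamma_sss = -72/4277, Gamma_sst = -90/4277, Gamma_stt = 0, Gamma_tss = 1896/4277, Gamma_tst = 2370/4277, Gamma_ttt = 0


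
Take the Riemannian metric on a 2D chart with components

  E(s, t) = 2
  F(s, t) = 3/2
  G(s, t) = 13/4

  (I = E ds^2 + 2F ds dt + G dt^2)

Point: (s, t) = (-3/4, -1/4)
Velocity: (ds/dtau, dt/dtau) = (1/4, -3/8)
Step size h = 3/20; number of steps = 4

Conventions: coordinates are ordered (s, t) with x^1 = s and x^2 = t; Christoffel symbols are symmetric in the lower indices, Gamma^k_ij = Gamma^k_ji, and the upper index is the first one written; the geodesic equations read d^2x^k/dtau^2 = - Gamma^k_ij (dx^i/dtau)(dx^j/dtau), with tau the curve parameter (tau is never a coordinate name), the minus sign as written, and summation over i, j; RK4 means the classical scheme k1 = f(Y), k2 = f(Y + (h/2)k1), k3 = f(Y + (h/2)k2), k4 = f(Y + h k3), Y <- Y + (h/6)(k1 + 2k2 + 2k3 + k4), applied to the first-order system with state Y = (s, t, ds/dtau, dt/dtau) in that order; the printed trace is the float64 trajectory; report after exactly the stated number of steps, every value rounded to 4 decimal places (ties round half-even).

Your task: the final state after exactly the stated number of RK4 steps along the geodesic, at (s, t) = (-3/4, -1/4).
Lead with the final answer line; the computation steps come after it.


Answer: s = -0.6000, t = -0.4750, ds/dtau = 0.2500, dt/dtau = -0.3750

f(Y) = (ds/dtau, dt/dtau, -Gamma^s_ij Y'^i Y'^j, -Gamma^t_ij Y'^i Y'^j) with the Gammas evaluated at the stage position; h = 0.150000; intermediate values shown to 6 dp
step 0: s = -0.7500, t = -0.2500, ds/dtau = 0.2500, dt/dtau = -0.3750
step 1:
  k1: at (s, t) = (-0.750000, -0.250000), (ds/dtau, dt/dtau) = (0.250000, -0.375000); Gamma_sss = 0.000000, Gamma_sst = 0.000000, Gamma_stt = 0.000000, Gamma_tss = 0.000000, Gamma_tst = 0.000000, Gamma_ttt = 0.000000; k1 = (0.250000, -0.375000, 0.000000, 0.000000)
  k2: at (s, t) = (-0.731250, -0.278125), (ds/dtau, dt/dtau) = (0.250000, -0.375000); Gamma_sss = 0.000000, Gamma_sst = 0.000000, Gamma_stt = 0.000000, Gamma_tss = 0.000000, Gamma_tst = 0.000000, Gamma_ttt = 0.000000; k2 = (0.250000, -0.375000, 0.000000, 0.000000)
  k3: at (s, t) = (-0.731250, -0.278125), (ds/dtau, dt/dtau) = (0.250000, -0.375000); Gamma_sss = 0.000000, Gamma_sst = 0.000000, Gamma_stt = 0.000000, Gamma_tss = 0.000000, Gamma_tst = 0.000000, Gamma_ttt = 0.000000; k3 = (0.250000, -0.375000, 0.000000, 0.000000)
  k4: at (s, t) = (-0.712500, -0.306250), (ds/dtau, dt/dtau) = (0.250000, -0.375000); Gamma_sss = 0.000000, Gamma_sst = 0.000000, Gamma_stt = 0.000000, Gamma_tss = 0.000000, Gamma_tst = 0.000000, Gamma_ttt = 0.000000; k4 = (0.250000, -0.375000, 0.000000, 0.000000)
  Y <- Y + (h/6)(k1 + 2k2 + 2k3 + k4): s = -0.7125, t = -0.3063, ds/dtau = 0.2500, dt/dtau = -0.3750
step 2:
  k1: at (s, t) = (-0.712500, -0.306250), (ds/dtau, dt/dtau) = (0.250000, -0.375000); Gamma_sss = 0.000000, Gamma_sst = 0.000000, Gamma_stt = 0.000000, Gamma_tss = 0.000000, Gamma_tst = 0.000000, Gamma_ttt = 0.000000; k1 = (0.250000, -0.375000, 0.000000, 0.000000)
  k2: at (s, t) = (-0.693750, -0.334375), (ds/dtau, dt/dtau) = (0.250000, -0.375000); Gamma_sss = 0.000000, Gamma_sst = 0.000000, Gamma_stt = 0.000000, Gamma_tss = 0.000000, Gamma_tst = 0.000000, Gamma_ttt = 0.000000; k2 = (0.250000, -0.375000, 0.000000, 0.000000)
  k3: at (s, t) = (-0.693750, -0.334375), (ds/dtau, dt/dtau) = (0.250000, -0.375000); Gamma_sss = 0.000000, Gamma_sst = 0.000000, Gamma_stt = 0.000000, Gamma_tss = 0.000000, Gamma_tst = 0.000000, Gamma_ttt = 0.000000; k3 = (0.250000, -0.375000, 0.000000, 0.000000)
  k4: at (s, t) = (-0.675000, -0.362500), (ds/dtau, dt/dtau) = (0.250000, -0.375000); Gamma_sss = 0.000000, Gamma_sst = 0.000000, Gamma_stt = 0.000000, Gamma_tss = 0.000000, Gamma_tst = 0.000000, Gamma_ttt = 0.000000; k4 = (0.250000, -0.375000, 0.000000, 0.000000)
  Y <- Y + (h/6)(k1 + 2k2 + 2k3 + k4): s = -0.6750, t = -0.3625, ds/dtau = 0.2500, dt/dtau = -0.3750
step 3:
  k1: at (s, t) = (-0.675000, -0.362500), (ds/dtau, dt/dtau) = (0.250000, -0.375000); Gamma_sss = 0.000000, Gamma_sst = 0.000000, Gamma_stt = 0.000000, Gamma_tss = 0.000000, Gamma_tst = 0.000000, Gamma_ttt = 0.000000; k1 = (0.250000, -0.375000, 0.000000, 0.000000)
  k2: at (s, t) = (-0.656250, -0.390625), (ds/dtau, dt/dtau) = (0.250000, -0.375000); Gamma_sss = 0.000000, Gamma_sst = 0.000000, Gamma_stt = 0.000000, Gamma_tss = 0.000000, Gamma_tst = 0.000000, Gamma_ttt = 0.000000; k2 = (0.250000, -0.375000, 0.000000, 0.000000)
  k3: at (s, t) = (-0.656250, -0.390625), (ds/dtau, dt/dtau) = (0.250000, -0.375000); Gamma_sss = 0.000000, Gamma_sst = 0.000000, Gamma_stt = 0.000000, Gamma_tss = 0.000000, Gamma_tst = 0.000000, Gamma_ttt = 0.000000; k3 = (0.250000, -0.375000, 0.000000, 0.000000)
  k4: at (s, t) = (-0.637500, -0.418750), (ds/dtau, dt/dtau) = (0.250000, -0.375000); Gamma_sss = 0.000000, Gamma_sst = 0.000000, Gamma_stt = 0.000000, Gamma_tss = 0.000000, Gamma_tst = 0.000000, Gamma_ttt = 0.000000; k4 = (0.250000, -0.375000, 0.000000, 0.000000)
  Y <- Y + (h/6)(k1 + 2k2 + 2k3 + k4): s = -0.6375, t = -0.4188, ds/dtau = 0.2500, dt/dtau = -0.3750
step 4:
  k1: at (s, t) = (-0.637500, -0.418750), (ds/dtau, dt/dtau) = (0.250000, -0.375000); Gamma_sss = 0.000000, Gamma_sst = 0.000000, Gamma_stt = 0.000000, Gamma_tss = 0.000000, Gamma_tst = 0.000000, Gamma_ttt = 0.000000; k1 = (0.250000, -0.375000, 0.000000, 0.000000)
  k2: at (s, t) = (-0.618750, -0.446875), (ds/dtau, dt/dtau) = (0.250000, -0.375000); Gamma_sss = 0.000000, Gamma_sst = 0.000000, Gamma_stt = 0.000000, Gamma_tss = 0.000000, Gamma_tst = 0.000000, Gamma_ttt = 0.000000; k2 = (0.250000, -0.375000, 0.000000, 0.000000)
  k3: at (s, t) = (-0.618750, -0.446875), (ds/dtau, dt/dtau) = (0.250000, -0.375000); Gamma_sss = 0.000000, Gamma_sst = 0.000000, Gamma_stt = 0.000000, Gamma_tss = 0.000000, Gamma_tst = 0.000000, Gamma_ttt = 0.000000; k3 = (0.250000, -0.375000, 0.000000, 0.000000)
  k4: at (s, t) = (-0.600000, -0.475000), (ds/dtau, dt/dtau) = (0.250000, -0.375000); Gamma_sss = 0.000000, Gamma_sst = 0.000000, Gamma_stt = 0.000000, Gamma_tss = 0.000000, Gamma_tst = 0.000000, Gamma_ttt = 0.000000; k4 = (0.250000, -0.375000, 0.000000, 0.000000)
  Y <- Y + (h/6)(k1 + 2k2 + 2k3 + k4): s = -0.6000, t = -0.4750, ds/dtau = 0.2500, dt/dtau = -0.3750
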